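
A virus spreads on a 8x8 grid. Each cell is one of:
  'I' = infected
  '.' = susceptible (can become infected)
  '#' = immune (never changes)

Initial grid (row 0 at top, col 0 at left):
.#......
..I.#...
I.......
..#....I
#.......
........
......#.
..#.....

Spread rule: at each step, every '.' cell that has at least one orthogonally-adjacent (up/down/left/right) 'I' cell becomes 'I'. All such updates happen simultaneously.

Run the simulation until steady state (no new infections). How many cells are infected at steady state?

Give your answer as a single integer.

Step 0 (initial): 3 infected
Step 1: +10 new -> 13 infected
Step 2: +9 new -> 22 infected
Step 3: +11 new -> 33 infected
Step 4: +9 new -> 42 infected
Step 5: +7 new -> 49 infected
Step 6: +6 new -> 55 infected
Step 7: +3 new -> 58 infected
Step 8: +0 new -> 58 infected

Answer: 58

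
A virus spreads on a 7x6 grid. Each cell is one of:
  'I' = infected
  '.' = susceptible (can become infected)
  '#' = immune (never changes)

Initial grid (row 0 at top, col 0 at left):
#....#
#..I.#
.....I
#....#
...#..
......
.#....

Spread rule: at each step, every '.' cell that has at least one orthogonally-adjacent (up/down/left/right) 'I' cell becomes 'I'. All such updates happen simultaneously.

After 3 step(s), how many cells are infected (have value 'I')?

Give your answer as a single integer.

Step 0 (initial): 2 infected
Step 1: +5 new -> 7 infected
Step 2: +6 new -> 13 infected
Step 3: +4 new -> 17 infected

Answer: 17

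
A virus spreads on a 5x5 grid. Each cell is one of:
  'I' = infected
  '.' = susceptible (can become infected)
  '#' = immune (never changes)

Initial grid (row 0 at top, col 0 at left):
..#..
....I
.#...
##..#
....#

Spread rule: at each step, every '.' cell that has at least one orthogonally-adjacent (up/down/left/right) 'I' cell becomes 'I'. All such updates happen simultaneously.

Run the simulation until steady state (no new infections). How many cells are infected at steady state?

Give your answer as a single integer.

Answer: 19

Derivation:
Step 0 (initial): 1 infected
Step 1: +3 new -> 4 infected
Step 2: +3 new -> 7 infected
Step 3: +3 new -> 10 infected
Step 4: +4 new -> 14 infected
Step 5: +3 new -> 17 infected
Step 6: +1 new -> 18 infected
Step 7: +1 new -> 19 infected
Step 8: +0 new -> 19 infected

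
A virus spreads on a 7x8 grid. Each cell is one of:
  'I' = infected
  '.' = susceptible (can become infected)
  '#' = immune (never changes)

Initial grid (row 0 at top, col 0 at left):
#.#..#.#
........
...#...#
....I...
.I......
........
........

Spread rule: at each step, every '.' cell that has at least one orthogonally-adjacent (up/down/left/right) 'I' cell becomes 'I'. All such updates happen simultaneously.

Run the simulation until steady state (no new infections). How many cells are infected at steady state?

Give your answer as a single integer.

Step 0 (initial): 2 infected
Step 1: +8 new -> 10 infected
Step 2: +12 new -> 22 infected
Step 3: +14 new -> 36 infected
Step 4: +9 new -> 45 infected
Step 5: +4 new -> 49 infected
Step 6: +1 new -> 50 infected
Step 7: +0 new -> 50 infected

Answer: 50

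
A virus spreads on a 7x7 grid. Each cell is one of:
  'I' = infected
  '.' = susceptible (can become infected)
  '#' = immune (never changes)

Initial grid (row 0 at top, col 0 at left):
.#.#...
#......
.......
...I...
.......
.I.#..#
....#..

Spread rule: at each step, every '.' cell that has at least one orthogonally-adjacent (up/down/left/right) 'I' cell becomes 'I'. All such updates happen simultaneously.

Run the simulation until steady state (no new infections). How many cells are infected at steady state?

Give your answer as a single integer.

Answer: 42

Derivation:
Step 0 (initial): 2 infected
Step 1: +8 new -> 10 infected
Step 2: +10 new -> 20 infected
Step 3: +9 new -> 29 infected
Step 4: +8 new -> 37 infected
Step 5: +3 new -> 40 infected
Step 6: +2 new -> 42 infected
Step 7: +0 new -> 42 infected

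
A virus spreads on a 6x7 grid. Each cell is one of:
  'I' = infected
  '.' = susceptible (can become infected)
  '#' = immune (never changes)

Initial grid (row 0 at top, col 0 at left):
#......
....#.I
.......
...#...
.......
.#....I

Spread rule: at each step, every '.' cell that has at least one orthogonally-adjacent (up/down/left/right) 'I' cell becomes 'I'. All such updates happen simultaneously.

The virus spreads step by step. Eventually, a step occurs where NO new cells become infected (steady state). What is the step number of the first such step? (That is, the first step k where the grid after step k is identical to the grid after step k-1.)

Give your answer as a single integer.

Step 0 (initial): 2 infected
Step 1: +5 new -> 7 infected
Step 2: +5 new -> 12 infected
Step 3: +5 new -> 17 infected
Step 4: +5 new -> 22 infected
Step 5: +4 new -> 26 infected
Step 6: +5 new -> 31 infected
Step 7: +4 new -> 35 infected
Step 8: +3 new -> 38 infected
Step 9: +0 new -> 38 infected

Answer: 9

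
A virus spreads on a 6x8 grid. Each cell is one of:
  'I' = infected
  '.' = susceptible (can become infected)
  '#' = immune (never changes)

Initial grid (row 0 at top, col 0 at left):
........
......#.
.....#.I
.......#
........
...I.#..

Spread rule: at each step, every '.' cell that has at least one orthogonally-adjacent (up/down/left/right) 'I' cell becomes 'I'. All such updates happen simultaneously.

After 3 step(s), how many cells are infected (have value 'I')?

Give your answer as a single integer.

Step 0 (initial): 2 infected
Step 1: +5 new -> 7 infected
Step 2: +6 new -> 13 infected
Step 3: +9 new -> 22 infected

Answer: 22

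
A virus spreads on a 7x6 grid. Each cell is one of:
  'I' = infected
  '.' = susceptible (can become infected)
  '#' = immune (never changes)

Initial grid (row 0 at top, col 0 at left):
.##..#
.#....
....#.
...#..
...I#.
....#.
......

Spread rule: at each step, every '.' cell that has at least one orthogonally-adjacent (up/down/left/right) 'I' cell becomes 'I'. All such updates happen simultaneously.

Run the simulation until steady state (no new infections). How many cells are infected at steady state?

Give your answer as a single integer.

Answer: 34

Derivation:
Step 0 (initial): 1 infected
Step 1: +2 new -> 3 infected
Step 2: +4 new -> 7 infected
Step 3: +6 new -> 13 infected
Step 4: +7 new -> 20 infected
Step 5: +4 new -> 24 infected
Step 6: +4 new -> 28 infected
Step 7: +4 new -> 32 infected
Step 8: +2 new -> 34 infected
Step 9: +0 new -> 34 infected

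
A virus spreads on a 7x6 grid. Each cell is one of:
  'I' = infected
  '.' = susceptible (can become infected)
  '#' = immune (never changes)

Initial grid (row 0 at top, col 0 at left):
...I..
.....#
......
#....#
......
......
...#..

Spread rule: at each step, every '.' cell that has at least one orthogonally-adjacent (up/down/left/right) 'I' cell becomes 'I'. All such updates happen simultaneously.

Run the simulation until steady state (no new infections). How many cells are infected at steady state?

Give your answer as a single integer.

Step 0 (initial): 1 infected
Step 1: +3 new -> 4 infected
Step 2: +5 new -> 9 infected
Step 3: +5 new -> 14 infected
Step 4: +6 new -> 20 infected
Step 5: +5 new -> 25 infected
Step 6: +4 new -> 29 infected
Step 7: +5 new -> 34 infected
Step 8: +3 new -> 37 infected
Step 9: +1 new -> 38 infected
Step 10: +0 new -> 38 infected

Answer: 38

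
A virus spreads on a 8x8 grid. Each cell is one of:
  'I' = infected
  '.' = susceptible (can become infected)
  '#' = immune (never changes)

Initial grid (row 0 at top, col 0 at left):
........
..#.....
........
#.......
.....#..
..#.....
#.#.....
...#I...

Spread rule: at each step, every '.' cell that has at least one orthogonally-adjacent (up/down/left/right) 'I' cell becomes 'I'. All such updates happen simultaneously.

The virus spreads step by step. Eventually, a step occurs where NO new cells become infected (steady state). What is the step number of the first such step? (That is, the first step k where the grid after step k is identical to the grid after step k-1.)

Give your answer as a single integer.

Answer: 12

Derivation:
Step 0 (initial): 1 infected
Step 1: +2 new -> 3 infected
Step 2: +4 new -> 7 infected
Step 3: +5 new -> 12 infected
Step 4: +4 new -> 16 infected
Step 5: +6 new -> 22 infected
Step 6: +7 new -> 29 infected
Step 7: +9 new -> 38 infected
Step 8: +7 new -> 45 infected
Step 9: +6 new -> 51 infected
Step 10: +5 new -> 56 infected
Step 11: +1 new -> 57 infected
Step 12: +0 new -> 57 infected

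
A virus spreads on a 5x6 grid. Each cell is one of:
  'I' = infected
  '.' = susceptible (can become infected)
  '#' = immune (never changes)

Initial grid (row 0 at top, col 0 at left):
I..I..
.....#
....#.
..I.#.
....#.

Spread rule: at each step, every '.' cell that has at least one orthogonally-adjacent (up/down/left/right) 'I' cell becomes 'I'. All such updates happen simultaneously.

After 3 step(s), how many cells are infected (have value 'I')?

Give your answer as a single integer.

Answer: 23

Derivation:
Step 0 (initial): 3 infected
Step 1: +9 new -> 12 infected
Step 2: +10 new -> 22 infected
Step 3: +1 new -> 23 infected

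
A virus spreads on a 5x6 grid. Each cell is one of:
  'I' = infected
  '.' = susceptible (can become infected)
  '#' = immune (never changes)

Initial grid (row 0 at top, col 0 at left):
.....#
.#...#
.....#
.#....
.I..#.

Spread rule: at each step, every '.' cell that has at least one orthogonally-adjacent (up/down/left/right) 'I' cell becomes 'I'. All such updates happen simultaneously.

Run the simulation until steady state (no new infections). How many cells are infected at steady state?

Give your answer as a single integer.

Step 0 (initial): 1 infected
Step 1: +2 new -> 3 infected
Step 2: +3 new -> 6 infected
Step 3: +3 new -> 9 infected
Step 4: +5 new -> 14 infected
Step 5: +5 new -> 19 infected
Step 6: +4 new -> 23 infected
Step 7: +1 new -> 24 infected
Step 8: +0 new -> 24 infected

Answer: 24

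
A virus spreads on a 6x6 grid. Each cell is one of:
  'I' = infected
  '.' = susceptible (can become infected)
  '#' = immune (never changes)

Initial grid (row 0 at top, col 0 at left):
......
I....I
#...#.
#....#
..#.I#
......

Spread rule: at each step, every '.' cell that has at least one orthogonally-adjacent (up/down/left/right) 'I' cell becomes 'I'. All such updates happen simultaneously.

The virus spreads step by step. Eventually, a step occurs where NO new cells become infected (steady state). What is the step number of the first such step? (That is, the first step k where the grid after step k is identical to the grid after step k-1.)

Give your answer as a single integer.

Answer: 6

Derivation:
Step 0 (initial): 3 infected
Step 1: +8 new -> 11 infected
Step 2: +8 new -> 19 infected
Step 3: +7 new -> 26 infected
Step 4: +2 new -> 28 infected
Step 5: +2 new -> 30 infected
Step 6: +0 new -> 30 infected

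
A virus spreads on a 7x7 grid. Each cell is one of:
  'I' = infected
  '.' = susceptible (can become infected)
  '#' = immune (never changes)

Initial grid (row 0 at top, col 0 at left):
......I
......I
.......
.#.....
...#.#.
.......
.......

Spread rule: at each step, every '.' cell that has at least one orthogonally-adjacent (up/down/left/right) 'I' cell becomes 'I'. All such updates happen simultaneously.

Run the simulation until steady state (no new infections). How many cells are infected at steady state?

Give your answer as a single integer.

Step 0 (initial): 2 infected
Step 1: +3 new -> 5 infected
Step 2: +4 new -> 9 infected
Step 3: +5 new -> 14 infected
Step 4: +5 new -> 19 infected
Step 5: +7 new -> 26 infected
Step 6: +6 new -> 32 infected
Step 7: +4 new -> 36 infected
Step 8: +4 new -> 40 infected
Step 9: +3 new -> 43 infected
Step 10: +2 new -> 45 infected
Step 11: +1 new -> 46 infected
Step 12: +0 new -> 46 infected

Answer: 46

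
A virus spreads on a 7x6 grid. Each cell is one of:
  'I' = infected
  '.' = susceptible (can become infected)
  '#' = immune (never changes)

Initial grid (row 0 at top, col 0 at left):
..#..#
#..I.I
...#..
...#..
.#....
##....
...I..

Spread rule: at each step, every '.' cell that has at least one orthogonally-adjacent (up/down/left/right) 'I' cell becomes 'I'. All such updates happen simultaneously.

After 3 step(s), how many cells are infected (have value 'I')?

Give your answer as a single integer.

Answer: 29

Derivation:
Step 0 (initial): 3 infected
Step 1: +7 new -> 10 infected
Step 2: +10 new -> 20 infected
Step 3: +9 new -> 29 infected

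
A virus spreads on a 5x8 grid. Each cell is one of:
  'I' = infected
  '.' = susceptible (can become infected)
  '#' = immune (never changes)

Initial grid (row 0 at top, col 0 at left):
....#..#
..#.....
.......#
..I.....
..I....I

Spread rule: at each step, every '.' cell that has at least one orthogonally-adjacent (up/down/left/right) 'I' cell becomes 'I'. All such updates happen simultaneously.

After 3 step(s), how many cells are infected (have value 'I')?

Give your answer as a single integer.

Answer: 24

Derivation:
Step 0 (initial): 3 infected
Step 1: +7 new -> 10 infected
Step 2: +8 new -> 18 infected
Step 3: +6 new -> 24 infected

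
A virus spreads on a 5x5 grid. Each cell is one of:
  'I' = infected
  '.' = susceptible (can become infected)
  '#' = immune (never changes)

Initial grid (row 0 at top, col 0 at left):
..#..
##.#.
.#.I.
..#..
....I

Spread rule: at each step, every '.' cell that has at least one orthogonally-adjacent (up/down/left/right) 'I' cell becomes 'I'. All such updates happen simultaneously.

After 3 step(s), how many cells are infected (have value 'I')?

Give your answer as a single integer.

Step 0 (initial): 2 infected
Step 1: +5 new -> 7 infected
Step 2: +3 new -> 10 infected
Step 3: +2 new -> 12 infected

Answer: 12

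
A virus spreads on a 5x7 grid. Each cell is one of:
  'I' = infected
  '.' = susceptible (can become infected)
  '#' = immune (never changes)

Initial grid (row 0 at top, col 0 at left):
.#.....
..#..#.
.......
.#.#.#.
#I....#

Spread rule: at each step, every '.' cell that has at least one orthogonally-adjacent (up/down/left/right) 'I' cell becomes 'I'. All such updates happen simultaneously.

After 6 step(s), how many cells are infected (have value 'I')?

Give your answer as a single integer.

Answer: 19

Derivation:
Step 0 (initial): 1 infected
Step 1: +1 new -> 2 infected
Step 2: +2 new -> 4 infected
Step 3: +2 new -> 6 infected
Step 4: +4 new -> 10 infected
Step 5: +4 new -> 14 infected
Step 6: +5 new -> 19 infected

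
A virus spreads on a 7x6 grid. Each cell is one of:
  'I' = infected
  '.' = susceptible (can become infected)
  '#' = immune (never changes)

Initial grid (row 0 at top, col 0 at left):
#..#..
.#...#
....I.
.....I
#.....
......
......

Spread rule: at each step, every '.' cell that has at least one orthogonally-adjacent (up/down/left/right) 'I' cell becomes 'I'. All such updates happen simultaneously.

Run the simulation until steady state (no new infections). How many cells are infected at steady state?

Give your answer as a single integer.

Step 0 (initial): 2 infected
Step 1: +5 new -> 7 infected
Step 2: +6 new -> 13 infected
Step 3: +7 new -> 20 infected
Step 4: +6 new -> 26 infected
Step 5: +6 new -> 32 infected
Step 6: +2 new -> 34 infected
Step 7: +2 new -> 36 infected
Step 8: +1 new -> 37 infected
Step 9: +0 new -> 37 infected

Answer: 37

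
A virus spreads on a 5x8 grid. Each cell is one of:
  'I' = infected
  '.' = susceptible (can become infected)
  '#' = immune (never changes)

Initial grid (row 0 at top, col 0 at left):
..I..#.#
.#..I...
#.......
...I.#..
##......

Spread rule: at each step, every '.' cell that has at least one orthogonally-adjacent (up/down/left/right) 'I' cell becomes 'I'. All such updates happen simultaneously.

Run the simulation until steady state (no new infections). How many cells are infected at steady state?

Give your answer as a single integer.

Step 0 (initial): 3 infected
Step 1: +11 new -> 14 infected
Step 2: +7 new -> 21 infected
Step 3: +7 new -> 28 infected
Step 4: +3 new -> 31 infected
Step 5: +2 new -> 33 infected
Step 6: +0 new -> 33 infected

Answer: 33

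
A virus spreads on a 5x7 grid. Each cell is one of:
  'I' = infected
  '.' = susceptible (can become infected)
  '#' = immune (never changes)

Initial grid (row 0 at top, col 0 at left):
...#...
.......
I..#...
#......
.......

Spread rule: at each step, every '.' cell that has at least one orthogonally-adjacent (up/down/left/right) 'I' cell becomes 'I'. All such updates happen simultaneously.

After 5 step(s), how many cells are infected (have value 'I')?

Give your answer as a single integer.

Answer: 19

Derivation:
Step 0 (initial): 1 infected
Step 1: +2 new -> 3 infected
Step 2: +4 new -> 7 infected
Step 3: +4 new -> 11 infected
Step 4: +5 new -> 16 infected
Step 5: +3 new -> 19 infected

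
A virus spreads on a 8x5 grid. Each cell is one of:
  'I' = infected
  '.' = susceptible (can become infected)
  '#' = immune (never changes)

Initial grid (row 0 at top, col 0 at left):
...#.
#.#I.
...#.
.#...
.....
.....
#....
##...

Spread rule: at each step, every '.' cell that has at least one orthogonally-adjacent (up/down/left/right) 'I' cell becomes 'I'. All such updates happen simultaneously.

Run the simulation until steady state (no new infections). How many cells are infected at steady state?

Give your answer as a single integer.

Step 0 (initial): 1 infected
Step 1: +1 new -> 2 infected
Step 2: +2 new -> 4 infected
Step 3: +1 new -> 5 infected
Step 4: +2 new -> 7 infected
Step 5: +3 new -> 10 infected
Step 6: +4 new -> 14 infected
Step 7: +5 new -> 19 infected
Step 8: +6 new -> 25 infected
Step 9: +5 new -> 30 infected
Step 10: +2 new -> 32 infected
Step 11: +0 new -> 32 infected

Answer: 32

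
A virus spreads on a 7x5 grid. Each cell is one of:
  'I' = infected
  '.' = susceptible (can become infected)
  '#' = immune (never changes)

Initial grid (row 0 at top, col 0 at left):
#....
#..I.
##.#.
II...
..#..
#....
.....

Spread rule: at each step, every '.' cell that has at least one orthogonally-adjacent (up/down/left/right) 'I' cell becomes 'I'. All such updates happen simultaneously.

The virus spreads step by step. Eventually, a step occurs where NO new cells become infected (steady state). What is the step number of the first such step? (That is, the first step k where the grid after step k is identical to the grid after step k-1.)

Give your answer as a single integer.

Step 0 (initial): 3 infected
Step 1: +6 new -> 9 infected
Step 2: +7 new -> 16 infected
Step 3: +5 new -> 21 infected
Step 4: +4 new -> 25 infected
Step 5: +2 new -> 27 infected
Step 6: +1 new -> 28 infected
Step 7: +0 new -> 28 infected

Answer: 7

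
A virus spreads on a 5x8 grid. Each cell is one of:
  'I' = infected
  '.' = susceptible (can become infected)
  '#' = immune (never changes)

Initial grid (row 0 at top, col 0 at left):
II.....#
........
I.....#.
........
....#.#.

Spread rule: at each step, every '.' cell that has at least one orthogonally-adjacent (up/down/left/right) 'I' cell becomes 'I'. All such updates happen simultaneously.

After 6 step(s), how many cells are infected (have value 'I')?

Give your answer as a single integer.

Step 0 (initial): 3 infected
Step 1: +5 new -> 8 infected
Step 2: +5 new -> 13 infected
Step 3: +5 new -> 18 infected
Step 4: +5 new -> 23 infected
Step 5: +5 new -> 28 infected
Step 6: +2 new -> 30 infected

Answer: 30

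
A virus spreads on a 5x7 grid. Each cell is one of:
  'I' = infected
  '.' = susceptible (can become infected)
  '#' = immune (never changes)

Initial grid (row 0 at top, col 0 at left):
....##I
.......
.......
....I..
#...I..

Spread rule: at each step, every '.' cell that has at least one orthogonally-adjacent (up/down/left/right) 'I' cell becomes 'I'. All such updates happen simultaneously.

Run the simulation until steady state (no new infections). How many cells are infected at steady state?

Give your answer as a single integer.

Step 0 (initial): 3 infected
Step 1: +6 new -> 9 infected
Step 2: +9 new -> 18 infected
Step 3: +4 new -> 22 infected
Step 4: +4 new -> 26 infected
Step 5: +3 new -> 29 infected
Step 6: +2 new -> 31 infected
Step 7: +1 new -> 32 infected
Step 8: +0 new -> 32 infected

Answer: 32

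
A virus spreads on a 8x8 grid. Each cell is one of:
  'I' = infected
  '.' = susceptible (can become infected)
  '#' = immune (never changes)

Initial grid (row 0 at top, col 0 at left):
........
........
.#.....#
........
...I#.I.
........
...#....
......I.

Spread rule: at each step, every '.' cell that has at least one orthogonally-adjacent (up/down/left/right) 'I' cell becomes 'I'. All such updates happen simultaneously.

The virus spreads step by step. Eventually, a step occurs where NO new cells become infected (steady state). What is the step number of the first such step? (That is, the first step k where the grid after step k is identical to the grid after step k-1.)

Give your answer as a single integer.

Step 0 (initial): 3 infected
Step 1: +10 new -> 13 infected
Step 2: +14 new -> 27 infected
Step 3: +11 new -> 38 infected
Step 4: +10 new -> 48 infected
Step 5: +8 new -> 56 infected
Step 6: +3 new -> 59 infected
Step 7: +1 new -> 60 infected
Step 8: +0 new -> 60 infected

Answer: 8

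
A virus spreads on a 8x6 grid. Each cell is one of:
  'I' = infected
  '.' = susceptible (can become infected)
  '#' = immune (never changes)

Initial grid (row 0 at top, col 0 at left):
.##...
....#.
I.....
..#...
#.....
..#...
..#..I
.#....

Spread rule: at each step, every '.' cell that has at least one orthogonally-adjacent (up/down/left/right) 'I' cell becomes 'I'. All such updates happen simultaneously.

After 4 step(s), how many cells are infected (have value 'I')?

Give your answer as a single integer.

Step 0 (initial): 2 infected
Step 1: +6 new -> 8 infected
Step 2: +8 new -> 16 infected
Step 3: +7 new -> 23 infected
Step 4: +9 new -> 32 infected

Answer: 32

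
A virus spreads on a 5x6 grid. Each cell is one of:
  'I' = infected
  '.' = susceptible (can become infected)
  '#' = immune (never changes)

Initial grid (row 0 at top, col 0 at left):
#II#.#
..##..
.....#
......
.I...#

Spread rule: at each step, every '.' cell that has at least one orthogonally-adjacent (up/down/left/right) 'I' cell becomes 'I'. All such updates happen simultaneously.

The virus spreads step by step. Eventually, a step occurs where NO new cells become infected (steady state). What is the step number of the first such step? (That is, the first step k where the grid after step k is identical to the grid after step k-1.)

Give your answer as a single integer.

Answer: 8

Derivation:
Step 0 (initial): 3 infected
Step 1: +4 new -> 7 infected
Step 2: +5 new -> 12 infected
Step 3: +4 new -> 16 infected
Step 4: +2 new -> 18 infected
Step 5: +2 new -> 20 infected
Step 6: +1 new -> 21 infected
Step 7: +2 new -> 23 infected
Step 8: +0 new -> 23 infected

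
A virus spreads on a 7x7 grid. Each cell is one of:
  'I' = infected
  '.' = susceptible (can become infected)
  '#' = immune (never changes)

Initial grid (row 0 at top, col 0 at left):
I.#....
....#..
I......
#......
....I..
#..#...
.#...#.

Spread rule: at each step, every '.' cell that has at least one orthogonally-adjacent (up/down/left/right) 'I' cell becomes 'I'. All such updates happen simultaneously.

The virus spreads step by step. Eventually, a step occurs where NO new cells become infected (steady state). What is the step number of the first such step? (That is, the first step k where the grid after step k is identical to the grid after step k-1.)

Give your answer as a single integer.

Step 0 (initial): 3 infected
Step 1: +7 new -> 10 infected
Step 2: +10 new -> 20 infected
Step 3: +9 new -> 29 infected
Step 4: +7 new -> 36 infected
Step 5: +3 new -> 39 infected
Step 6: +2 new -> 41 infected
Step 7: +0 new -> 41 infected

Answer: 7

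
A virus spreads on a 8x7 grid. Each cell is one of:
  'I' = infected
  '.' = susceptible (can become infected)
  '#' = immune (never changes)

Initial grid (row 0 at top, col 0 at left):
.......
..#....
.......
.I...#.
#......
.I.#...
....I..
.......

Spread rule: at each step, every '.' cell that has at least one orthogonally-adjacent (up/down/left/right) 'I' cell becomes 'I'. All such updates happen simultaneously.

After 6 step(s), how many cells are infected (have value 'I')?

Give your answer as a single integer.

Step 0 (initial): 3 infected
Step 1: +11 new -> 14 infected
Step 2: +13 new -> 27 infected
Step 3: +10 new -> 37 infected
Step 4: +5 new -> 42 infected
Step 5: +4 new -> 46 infected
Step 6: +3 new -> 49 infected

Answer: 49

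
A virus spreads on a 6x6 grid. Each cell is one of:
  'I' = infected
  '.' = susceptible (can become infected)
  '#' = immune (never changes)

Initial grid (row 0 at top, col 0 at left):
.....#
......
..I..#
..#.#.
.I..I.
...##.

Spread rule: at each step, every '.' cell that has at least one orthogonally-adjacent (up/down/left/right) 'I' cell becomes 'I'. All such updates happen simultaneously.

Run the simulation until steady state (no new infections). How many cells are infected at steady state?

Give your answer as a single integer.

Answer: 30

Derivation:
Step 0 (initial): 3 infected
Step 1: +9 new -> 12 infected
Step 2: +11 new -> 23 infected
Step 3: +4 new -> 27 infected
Step 4: +3 new -> 30 infected
Step 5: +0 new -> 30 infected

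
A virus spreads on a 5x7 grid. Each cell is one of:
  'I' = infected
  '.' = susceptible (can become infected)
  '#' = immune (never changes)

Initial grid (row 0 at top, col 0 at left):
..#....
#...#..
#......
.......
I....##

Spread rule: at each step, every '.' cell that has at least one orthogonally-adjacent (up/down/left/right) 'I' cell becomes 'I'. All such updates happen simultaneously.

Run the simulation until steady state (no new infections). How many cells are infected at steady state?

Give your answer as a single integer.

Step 0 (initial): 1 infected
Step 1: +2 new -> 3 infected
Step 2: +2 new -> 5 infected
Step 3: +3 new -> 8 infected
Step 4: +4 new -> 12 infected
Step 5: +4 new -> 16 infected
Step 6: +4 new -> 20 infected
Step 7: +3 new -> 23 infected
Step 8: +3 new -> 26 infected
Step 9: +2 new -> 28 infected
Step 10: +1 new -> 29 infected
Step 11: +0 new -> 29 infected

Answer: 29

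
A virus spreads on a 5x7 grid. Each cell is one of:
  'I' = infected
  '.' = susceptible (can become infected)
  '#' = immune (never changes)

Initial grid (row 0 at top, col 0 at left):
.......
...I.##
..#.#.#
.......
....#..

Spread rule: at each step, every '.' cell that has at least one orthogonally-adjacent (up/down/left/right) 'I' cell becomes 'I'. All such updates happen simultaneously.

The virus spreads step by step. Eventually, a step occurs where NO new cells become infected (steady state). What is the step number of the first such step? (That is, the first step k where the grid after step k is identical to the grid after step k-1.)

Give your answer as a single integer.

Answer: 7

Derivation:
Step 0 (initial): 1 infected
Step 1: +4 new -> 5 infected
Step 2: +4 new -> 9 infected
Step 3: +7 new -> 16 infected
Step 4: +6 new -> 22 infected
Step 5: +5 new -> 27 infected
Step 6: +2 new -> 29 infected
Step 7: +0 new -> 29 infected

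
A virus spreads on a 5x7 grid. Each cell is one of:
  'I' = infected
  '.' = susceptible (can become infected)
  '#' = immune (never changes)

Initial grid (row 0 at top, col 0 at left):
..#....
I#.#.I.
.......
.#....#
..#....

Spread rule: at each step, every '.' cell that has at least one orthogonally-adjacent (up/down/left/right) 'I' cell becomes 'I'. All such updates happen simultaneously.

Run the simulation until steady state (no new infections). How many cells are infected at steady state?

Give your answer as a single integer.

Answer: 29

Derivation:
Step 0 (initial): 2 infected
Step 1: +6 new -> 8 infected
Step 2: +8 new -> 16 infected
Step 3: +6 new -> 22 infected
Step 4: +6 new -> 28 infected
Step 5: +1 new -> 29 infected
Step 6: +0 new -> 29 infected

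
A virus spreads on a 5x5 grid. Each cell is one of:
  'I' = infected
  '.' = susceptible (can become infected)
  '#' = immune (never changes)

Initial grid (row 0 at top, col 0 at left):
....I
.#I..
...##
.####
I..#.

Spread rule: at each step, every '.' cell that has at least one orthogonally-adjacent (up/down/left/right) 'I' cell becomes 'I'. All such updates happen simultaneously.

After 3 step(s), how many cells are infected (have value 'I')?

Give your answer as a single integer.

Step 0 (initial): 3 infected
Step 1: +7 new -> 10 infected
Step 2: +4 new -> 14 infected
Step 3: +2 new -> 16 infected

Answer: 16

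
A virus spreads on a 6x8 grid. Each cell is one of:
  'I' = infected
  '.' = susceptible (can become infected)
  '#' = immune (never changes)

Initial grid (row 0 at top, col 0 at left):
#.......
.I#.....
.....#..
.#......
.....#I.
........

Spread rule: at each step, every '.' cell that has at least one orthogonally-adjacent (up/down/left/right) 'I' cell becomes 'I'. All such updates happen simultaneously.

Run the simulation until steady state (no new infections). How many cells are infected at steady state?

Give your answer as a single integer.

Answer: 43

Derivation:
Step 0 (initial): 2 infected
Step 1: +6 new -> 8 infected
Step 2: +8 new -> 16 infected
Step 3: +8 new -> 24 infected
Step 4: +11 new -> 35 infected
Step 5: +7 new -> 42 infected
Step 6: +1 new -> 43 infected
Step 7: +0 new -> 43 infected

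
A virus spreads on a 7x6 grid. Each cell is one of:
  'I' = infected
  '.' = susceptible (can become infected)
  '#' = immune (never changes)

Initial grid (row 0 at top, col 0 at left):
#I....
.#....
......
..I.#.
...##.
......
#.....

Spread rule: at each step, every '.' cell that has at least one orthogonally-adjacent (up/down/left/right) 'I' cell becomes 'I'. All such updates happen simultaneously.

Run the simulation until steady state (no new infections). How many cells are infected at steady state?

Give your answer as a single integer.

Answer: 36

Derivation:
Step 0 (initial): 2 infected
Step 1: +5 new -> 7 infected
Step 2: +7 new -> 14 infected
Step 3: +8 new -> 22 infected
Step 4: +8 new -> 30 infected
Step 5: +4 new -> 34 infected
Step 6: +2 new -> 36 infected
Step 7: +0 new -> 36 infected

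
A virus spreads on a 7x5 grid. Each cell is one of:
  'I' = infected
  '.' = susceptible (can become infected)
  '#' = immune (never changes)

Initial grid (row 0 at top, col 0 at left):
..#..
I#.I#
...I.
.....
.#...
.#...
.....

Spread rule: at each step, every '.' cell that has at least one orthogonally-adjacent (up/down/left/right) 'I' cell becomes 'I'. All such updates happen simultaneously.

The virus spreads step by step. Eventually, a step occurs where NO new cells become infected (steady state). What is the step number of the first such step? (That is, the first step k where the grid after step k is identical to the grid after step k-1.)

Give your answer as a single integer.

Answer: 7

Derivation:
Step 0 (initial): 3 infected
Step 1: +7 new -> 10 infected
Step 2: +7 new -> 17 infected
Step 3: +5 new -> 22 infected
Step 4: +4 new -> 26 infected
Step 5: +3 new -> 29 infected
Step 6: +1 new -> 30 infected
Step 7: +0 new -> 30 infected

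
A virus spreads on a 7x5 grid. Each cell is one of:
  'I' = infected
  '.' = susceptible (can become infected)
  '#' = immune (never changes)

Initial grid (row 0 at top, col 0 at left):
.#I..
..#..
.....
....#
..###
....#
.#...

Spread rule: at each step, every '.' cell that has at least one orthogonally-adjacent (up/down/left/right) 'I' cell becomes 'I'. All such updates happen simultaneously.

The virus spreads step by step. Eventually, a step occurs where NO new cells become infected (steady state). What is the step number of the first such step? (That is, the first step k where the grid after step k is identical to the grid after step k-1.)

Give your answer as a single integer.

Step 0 (initial): 1 infected
Step 1: +1 new -> 2 infected
Step 2: +2 new -> 4 infected
Step 3: +2 new -> 6 infected
Step 4: +3 new -> 9 infected
Step 5: +2 new -> 11 infected
Step 6: +3 new -> 14 infected
Step 7: +3 new -> 17 infected
Step 8: +3 new -> 20 infected
Step 9: +2 new -> 22 infected
Step 10: +3 new -> 25 infected
Step 11: +1 new -> 26 infected
Step 12: +1 new -> 27 infected
Step 13: +0 new -> 27 infected

Answer: 13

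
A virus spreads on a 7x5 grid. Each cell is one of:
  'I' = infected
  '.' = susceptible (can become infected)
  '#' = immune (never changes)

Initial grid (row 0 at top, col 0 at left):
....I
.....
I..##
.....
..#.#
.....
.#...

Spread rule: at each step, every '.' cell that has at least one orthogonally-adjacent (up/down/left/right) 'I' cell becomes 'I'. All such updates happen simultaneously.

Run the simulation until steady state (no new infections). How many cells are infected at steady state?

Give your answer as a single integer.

Answer: 30

Derivation:
Step 0 (initial): 2 infected
Step 1: +5 new -> 7 infected
Step 2: +7 new -> 14 infected
Step 3: +5 new -> 19 infected
Step 4: +3 new -> 22 infected
Step 5: +3 new -> 25 infected
Step 6: +2 new -> 27 infected
Step 7: +2 new -> 29 infected
Step 8: +1 new -> 30 infected
Step 9: +0 new -> 30 infected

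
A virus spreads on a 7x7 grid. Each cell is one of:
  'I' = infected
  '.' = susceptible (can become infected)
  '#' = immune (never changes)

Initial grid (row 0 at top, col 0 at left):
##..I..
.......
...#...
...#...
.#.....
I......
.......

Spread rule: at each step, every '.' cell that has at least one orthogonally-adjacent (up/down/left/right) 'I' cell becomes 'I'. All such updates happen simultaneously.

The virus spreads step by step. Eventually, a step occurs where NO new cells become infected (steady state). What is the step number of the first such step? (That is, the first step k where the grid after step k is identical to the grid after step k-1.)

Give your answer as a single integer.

Step 0 (initial): 2 infected
Step 1: +6 new -> 8 infected
Step 2: +8 new -> 16 infected
Step 3: +9 new -> 25 infected
Step 4: +11 new -> 36 infected
Step 5: +4 new -> 40 infected
Step 6: +3 new -> 43 infected
Step 7: +1 new -> 44 infected
Step 8: +0 new -> 44 infected

Answer: 8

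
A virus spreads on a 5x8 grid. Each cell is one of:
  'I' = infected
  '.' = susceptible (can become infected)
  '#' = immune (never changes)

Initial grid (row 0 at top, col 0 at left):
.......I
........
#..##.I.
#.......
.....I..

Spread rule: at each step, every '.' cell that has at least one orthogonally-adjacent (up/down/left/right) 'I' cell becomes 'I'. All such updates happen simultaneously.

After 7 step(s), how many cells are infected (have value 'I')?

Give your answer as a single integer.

Step 0 (initial): 3 infected
Step 1: +9 new -> 12 infected
Step 2: +6 new -> 18 infected
Step 3: +4 new -> 22 infected
Step 4: +4 new -> 26 infected
Step 5: +5 new -> 31 infected
Step 6: +3 new -> 34 infected
Step 7: +2 new -> 36 infected

Answer: 36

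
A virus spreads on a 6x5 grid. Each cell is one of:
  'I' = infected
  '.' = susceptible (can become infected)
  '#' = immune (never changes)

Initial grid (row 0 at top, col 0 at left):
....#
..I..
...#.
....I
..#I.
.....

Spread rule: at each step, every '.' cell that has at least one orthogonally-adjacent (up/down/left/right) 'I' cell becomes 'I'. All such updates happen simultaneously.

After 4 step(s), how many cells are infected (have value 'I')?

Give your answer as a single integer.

Step 0 (initial): 3 infected
Step 1: +8 new -> 11 infected
Step 2: +8 new -> 19 infected
Step 3: +4 new -> 23 infected
Step 4: +3 new -> 26 infected

Answer: 26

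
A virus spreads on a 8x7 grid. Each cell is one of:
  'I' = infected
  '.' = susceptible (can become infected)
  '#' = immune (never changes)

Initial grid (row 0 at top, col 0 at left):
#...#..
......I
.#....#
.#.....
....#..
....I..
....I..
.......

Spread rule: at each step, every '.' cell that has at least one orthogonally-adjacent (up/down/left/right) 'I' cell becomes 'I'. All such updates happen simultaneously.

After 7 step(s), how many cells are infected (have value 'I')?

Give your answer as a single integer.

Step 0 (initial): 3 infected
Step 1: +7 new -> 10 infected
Step 2: +11 new -> 21 infected
Step 3: +10 new -> 31 infected
Step 4: +10 new -> 41 infected
Step 5: +5 new -> 46 infected
Step 6: +3 new -> 49 infected
Step 7: +1 new -> 50 infected

Answer: 50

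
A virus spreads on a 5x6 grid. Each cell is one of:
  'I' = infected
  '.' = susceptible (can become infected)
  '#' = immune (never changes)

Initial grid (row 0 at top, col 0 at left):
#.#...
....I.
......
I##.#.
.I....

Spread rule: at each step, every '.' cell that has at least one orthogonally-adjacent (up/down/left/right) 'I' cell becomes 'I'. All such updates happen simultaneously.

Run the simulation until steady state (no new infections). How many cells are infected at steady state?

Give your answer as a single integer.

Step 0 (initial): 3 infected
Step 1: +7 new -> 10 infected
Step 2: +8 new -> 18 infected
Step 3: +5 new -> 23 infected
Step 4: +2 new -> 25 infected
Step 5: +0 new -> 25 infected

Answer: 25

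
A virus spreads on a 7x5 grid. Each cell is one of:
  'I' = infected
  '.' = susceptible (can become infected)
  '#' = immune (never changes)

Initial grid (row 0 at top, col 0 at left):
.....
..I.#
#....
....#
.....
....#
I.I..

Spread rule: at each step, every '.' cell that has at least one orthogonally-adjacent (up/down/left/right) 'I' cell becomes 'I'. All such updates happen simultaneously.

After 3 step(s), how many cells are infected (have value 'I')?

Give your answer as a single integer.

Step 0 (initial): 3 infected
Step 1: +8 new -> 11 infected
Step 2: +11 new -> 22 infected
Step 3: +8 new -> 30 infected

Answer: 30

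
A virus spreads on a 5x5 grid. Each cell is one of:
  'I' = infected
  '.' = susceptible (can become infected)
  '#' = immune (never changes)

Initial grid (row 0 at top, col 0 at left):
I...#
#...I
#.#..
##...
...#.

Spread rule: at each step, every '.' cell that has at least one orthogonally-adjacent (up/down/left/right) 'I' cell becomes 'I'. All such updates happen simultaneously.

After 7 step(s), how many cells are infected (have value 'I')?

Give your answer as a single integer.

Step 0 (initial): 2 infected
Step 1: +3 new -> 5 infected
Step 2: +6 new -> 11 infected
Step 3: +3 new -> 14 infected
Step 4: +1 new -> 15 infected
Step 5: +1 new -> 16 infected
Step 6: +1 new -> 17 infected
Step 7: +1 new -> 18 infected

Answer: 18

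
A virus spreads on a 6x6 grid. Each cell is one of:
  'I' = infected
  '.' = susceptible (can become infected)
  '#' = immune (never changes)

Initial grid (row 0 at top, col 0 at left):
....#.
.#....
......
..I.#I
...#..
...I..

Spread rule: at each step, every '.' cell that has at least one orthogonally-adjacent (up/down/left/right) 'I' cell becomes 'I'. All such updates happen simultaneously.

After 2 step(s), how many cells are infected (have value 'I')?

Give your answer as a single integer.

Answer: 21

Derivation:
Step 0 (initial): 3 infected
Step 1: +8 new -> 11 infected
Step 2: +10 new -> 21 infected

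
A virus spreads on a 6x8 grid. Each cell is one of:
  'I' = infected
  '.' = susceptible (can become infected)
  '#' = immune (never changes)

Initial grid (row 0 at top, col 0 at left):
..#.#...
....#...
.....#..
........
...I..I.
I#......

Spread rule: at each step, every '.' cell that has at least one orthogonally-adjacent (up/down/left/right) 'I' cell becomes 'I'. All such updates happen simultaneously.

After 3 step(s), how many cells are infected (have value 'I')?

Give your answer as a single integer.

Answer: 31

Derivation:
Step 0 (initial): 3 infected
Step 1: +9 new -> 12 infected
Step 2: +12 new -> 24 infected
Step 3: +7 new -> 31 infected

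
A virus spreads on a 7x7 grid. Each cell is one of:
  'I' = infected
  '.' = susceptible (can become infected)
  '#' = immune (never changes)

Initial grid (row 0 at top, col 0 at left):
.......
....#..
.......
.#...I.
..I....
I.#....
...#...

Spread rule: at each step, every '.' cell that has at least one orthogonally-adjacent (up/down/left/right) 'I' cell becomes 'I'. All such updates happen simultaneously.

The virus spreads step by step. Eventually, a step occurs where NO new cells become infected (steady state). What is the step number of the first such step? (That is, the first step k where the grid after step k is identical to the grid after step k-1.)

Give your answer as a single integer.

Answer: 6

Derivation:
Step 0 (initial): 3 infected
Step 1: +10 new -> 13 infected
Step 2: +11 new -> 24 infected
Step 3: +10 new -> 34 infected
Step 4: +8 new -> 42 infected
Step 5: +3 new -> 45 infected
Step 6: +0 new -> 45 infected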